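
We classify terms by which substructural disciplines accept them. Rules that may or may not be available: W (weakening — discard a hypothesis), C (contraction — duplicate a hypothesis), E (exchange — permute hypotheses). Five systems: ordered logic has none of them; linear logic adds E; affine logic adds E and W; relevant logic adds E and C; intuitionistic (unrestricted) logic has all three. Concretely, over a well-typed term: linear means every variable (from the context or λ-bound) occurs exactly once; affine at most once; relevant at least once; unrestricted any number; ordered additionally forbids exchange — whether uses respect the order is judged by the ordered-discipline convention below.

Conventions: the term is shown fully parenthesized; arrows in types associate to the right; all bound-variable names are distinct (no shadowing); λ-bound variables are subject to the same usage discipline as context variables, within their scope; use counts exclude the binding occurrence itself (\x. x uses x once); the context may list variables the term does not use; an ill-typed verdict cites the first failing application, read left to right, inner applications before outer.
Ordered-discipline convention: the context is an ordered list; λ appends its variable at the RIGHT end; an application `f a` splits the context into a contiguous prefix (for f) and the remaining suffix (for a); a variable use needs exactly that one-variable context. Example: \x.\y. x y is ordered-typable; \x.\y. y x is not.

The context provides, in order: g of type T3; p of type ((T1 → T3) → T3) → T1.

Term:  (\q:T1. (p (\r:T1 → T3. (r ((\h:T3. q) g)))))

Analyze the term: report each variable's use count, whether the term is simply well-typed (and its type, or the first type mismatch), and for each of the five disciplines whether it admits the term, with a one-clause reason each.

variable uses: g ×1, p ×1, q (λ-bound) ×1, r (λ-bound) ×1, h (λ-bound) ×0
use order (left to right): p, r, q, g
typing: well-typed — term : T1 → T1
ordered ✗ (h never used (weakening))
linear ✗ (h never used (weakening))
affine ✓ (at most one use each (g, p, q, r, h))
relevant ✗ (h never used (weakening))
unrestricted ✓ (well-typed at T1 → T1; no restrictions here)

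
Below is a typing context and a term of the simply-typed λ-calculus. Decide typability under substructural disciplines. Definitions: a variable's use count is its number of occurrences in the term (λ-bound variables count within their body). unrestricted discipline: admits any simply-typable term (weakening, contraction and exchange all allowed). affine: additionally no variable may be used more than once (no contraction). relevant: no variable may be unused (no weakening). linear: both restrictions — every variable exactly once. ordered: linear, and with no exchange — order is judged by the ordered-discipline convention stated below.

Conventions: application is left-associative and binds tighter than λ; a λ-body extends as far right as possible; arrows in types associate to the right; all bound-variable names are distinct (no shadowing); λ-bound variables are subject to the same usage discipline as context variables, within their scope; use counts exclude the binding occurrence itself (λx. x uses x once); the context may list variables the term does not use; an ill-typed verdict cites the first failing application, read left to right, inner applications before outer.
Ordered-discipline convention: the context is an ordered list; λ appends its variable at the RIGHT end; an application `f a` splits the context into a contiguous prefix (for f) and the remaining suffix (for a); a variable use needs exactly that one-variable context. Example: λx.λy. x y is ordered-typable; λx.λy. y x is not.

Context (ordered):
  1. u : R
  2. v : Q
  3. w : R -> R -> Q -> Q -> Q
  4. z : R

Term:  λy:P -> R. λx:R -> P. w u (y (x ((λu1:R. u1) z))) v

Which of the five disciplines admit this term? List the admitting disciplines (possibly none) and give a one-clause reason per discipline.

admitted by: linear, affine, relevant, unrestricted
usage: u: 1×, v: 1×, w: 1×, z: 1×, y (λ-bound): 1×, x (λ-bound): 1×, u1 (λ-bound): 1×
uses in reading order: w, u, y, x, u1, z, v
typing: the term checks, with type (P -> R) -> (R -> P) -> Q -> Q
ordered: ✗ — no contiguous prefix/suffix split fits w, u, y, x, u1, z, v
linear: ✓ — each of u, v, w, z, y, x, u1 used exactly once
affine: ✓ — no duplicate uses among u, v, w, z, y, x, u1
relevant: ✓ — u, v, w, z, y, x, u1: all used, weakening unneeded
unrestricted: ✓ — well-typed at (P -> R) -> (R -> P) -> Q -> Q; no restrictions here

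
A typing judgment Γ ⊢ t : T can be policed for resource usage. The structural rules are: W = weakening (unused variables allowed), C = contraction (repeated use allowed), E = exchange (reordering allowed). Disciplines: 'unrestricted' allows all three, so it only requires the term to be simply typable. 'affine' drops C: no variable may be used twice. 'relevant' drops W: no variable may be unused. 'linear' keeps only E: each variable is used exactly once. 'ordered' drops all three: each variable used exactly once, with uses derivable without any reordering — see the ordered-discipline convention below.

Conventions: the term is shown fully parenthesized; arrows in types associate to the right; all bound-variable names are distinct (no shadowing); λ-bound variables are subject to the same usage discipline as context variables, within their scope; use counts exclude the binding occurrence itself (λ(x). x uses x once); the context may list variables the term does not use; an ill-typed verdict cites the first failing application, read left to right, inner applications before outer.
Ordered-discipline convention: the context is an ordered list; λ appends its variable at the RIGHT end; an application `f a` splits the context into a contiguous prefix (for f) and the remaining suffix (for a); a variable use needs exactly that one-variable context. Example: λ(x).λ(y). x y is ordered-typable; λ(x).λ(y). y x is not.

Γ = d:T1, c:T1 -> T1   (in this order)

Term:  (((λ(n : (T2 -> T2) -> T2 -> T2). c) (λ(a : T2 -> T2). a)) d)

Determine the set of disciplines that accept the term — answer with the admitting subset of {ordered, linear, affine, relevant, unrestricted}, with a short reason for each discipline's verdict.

admitting disciplines: affine, unrestricted
counts: d ×1, c ×1, n (λ-bound) ×0, a (λ-bound) ×1
order of uses: c, a, d
typing: ✓ — T1
ordered: ✗ — n left unused
linear: ✗ — n left unused
affine: ✓ — no duplicate uses among d, c, n, a
relevant: ✗ — n left unused
unrestricted: ✓ — simply typable at T1; W, C, E all held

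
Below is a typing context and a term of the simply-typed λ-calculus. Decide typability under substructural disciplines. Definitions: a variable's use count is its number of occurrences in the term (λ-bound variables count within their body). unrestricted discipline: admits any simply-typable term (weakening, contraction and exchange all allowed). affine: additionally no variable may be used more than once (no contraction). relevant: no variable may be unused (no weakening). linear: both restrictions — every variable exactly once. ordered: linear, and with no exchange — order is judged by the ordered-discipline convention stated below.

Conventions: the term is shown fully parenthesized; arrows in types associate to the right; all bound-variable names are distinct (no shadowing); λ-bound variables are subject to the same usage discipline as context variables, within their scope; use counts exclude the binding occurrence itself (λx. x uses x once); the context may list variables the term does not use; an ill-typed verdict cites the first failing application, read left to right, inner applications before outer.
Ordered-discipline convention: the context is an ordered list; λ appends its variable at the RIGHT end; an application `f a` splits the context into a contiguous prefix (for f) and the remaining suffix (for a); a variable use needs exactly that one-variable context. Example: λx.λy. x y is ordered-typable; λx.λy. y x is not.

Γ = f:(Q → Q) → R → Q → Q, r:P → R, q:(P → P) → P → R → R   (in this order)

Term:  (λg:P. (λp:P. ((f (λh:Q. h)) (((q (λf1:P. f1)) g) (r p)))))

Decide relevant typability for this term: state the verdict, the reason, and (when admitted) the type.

yes — every one of f, r, q, g, p, h, f1 appears; term : P → P → Q → Q
use counts: f: 1×; r: 1×; q: 1×; g (λ-bound): 1×; p (λ-bound): 1×; h (λ-bound): 1×; f1 (λ-bound): 1×
uses in reading order: f, h, q, f1, g, r, p
typing: well-typed at P → P → Q → Q
across the five disciplines: ordered ✗, linear ✓, affine ✓, relevant ✓, unrestricted ✓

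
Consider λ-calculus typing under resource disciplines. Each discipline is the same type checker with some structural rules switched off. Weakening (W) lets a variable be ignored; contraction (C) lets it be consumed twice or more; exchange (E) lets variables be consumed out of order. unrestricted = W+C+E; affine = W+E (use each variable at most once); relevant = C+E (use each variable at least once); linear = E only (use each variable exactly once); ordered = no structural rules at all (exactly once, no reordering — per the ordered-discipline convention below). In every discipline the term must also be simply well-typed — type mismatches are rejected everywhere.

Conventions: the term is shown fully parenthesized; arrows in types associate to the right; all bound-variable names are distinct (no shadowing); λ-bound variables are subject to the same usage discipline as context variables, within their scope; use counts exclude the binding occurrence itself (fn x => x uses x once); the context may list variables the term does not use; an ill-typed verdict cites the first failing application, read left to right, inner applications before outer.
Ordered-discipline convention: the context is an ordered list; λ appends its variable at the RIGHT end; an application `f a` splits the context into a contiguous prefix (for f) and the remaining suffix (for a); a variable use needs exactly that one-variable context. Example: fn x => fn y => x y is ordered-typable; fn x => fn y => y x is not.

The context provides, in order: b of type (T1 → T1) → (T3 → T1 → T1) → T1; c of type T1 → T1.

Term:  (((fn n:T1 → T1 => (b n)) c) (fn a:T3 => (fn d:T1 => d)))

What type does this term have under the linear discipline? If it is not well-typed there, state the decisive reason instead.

not well-typed under linear — needs weakening: a unused
counts: b=1; c=1; n (bound)=1; a (bound)=0; d (bound)=1
left-to-right use order: b, n, c, d
typing: well-typed at T1
summary: ordered ✗, linear ✗, affine ✓, relevant ✗, unrestricted ✓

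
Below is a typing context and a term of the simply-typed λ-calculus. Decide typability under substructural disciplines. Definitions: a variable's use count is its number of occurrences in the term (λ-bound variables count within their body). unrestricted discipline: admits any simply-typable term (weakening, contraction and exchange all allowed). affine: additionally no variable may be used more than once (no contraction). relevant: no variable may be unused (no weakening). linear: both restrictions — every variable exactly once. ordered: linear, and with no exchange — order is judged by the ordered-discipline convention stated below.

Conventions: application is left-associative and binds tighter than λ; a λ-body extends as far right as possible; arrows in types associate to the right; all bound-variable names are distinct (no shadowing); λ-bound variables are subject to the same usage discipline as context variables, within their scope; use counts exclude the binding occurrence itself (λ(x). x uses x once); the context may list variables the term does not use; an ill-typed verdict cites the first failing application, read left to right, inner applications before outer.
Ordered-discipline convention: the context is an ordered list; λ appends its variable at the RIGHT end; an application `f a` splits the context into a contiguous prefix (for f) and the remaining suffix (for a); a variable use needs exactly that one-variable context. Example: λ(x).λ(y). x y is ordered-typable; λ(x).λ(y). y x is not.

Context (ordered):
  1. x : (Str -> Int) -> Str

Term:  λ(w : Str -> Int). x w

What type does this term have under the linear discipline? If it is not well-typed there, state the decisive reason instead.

term : (Str -> Int) -> Str
variable uses: x: 1; w (bound): 1
use order (left to right): x, w
typing: well-typed at (Str -> Int) -> Str
across the five disciplines: ordered ✓, linear ✓, affine ✓, relevant ✓, unrestricted ✓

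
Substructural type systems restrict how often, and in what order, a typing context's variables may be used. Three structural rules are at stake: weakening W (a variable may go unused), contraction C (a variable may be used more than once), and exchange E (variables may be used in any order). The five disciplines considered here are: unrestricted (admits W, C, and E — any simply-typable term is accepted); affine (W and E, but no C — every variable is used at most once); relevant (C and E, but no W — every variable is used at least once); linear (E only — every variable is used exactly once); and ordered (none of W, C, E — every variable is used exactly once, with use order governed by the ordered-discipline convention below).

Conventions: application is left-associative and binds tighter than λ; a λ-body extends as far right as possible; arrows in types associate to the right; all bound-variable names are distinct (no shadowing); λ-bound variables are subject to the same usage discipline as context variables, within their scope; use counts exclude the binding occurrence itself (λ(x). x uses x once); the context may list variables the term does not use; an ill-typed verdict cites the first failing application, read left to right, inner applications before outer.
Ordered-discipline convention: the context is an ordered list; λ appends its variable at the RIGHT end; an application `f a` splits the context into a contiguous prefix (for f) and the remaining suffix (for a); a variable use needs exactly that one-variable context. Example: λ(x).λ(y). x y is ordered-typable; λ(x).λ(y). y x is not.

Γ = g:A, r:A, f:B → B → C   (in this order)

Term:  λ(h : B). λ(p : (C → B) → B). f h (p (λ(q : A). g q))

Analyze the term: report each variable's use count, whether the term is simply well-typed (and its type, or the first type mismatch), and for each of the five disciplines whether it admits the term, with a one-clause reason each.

use counts: g=1, r=0, f=1, h (λ-bound)=1, p (λ-bound)=1, q (λ-bound)=1
use order (left to right): f, h, p, g, q
typing: ill-typed: applying a non-function (A)
ordered: ✗ — fails simple typing
linear: ✗ — a type mismatch blocks all five
affine: ✗ — the type mismatch rejects it
relevant: ✗ — not simply typable
unrestricted: ✗ — fails simple typing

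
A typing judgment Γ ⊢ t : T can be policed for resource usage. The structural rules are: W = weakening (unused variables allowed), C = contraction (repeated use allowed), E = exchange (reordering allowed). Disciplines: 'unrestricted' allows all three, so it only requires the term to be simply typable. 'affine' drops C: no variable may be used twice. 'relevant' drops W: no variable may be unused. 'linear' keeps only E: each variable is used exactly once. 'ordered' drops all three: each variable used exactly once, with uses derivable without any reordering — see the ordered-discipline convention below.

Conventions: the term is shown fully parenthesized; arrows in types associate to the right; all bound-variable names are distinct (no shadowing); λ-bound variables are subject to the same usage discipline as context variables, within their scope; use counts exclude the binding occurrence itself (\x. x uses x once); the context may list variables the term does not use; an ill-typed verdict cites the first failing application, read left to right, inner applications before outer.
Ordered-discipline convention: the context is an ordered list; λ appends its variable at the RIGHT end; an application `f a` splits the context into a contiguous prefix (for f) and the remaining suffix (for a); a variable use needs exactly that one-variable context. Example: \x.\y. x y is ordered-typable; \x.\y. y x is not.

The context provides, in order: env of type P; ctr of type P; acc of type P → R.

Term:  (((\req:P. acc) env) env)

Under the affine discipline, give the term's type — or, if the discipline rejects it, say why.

not well-typed under affine — uses contraction: env ×2
use counts: env ×2, ctr ×0, acc ×1, req [bound] ×0
order of uses: acc, env, env
typing: ✓ — R
summary: ordered ✗ · linear ✗ · affine ✗ · relevant ✗ · unrestricted ✓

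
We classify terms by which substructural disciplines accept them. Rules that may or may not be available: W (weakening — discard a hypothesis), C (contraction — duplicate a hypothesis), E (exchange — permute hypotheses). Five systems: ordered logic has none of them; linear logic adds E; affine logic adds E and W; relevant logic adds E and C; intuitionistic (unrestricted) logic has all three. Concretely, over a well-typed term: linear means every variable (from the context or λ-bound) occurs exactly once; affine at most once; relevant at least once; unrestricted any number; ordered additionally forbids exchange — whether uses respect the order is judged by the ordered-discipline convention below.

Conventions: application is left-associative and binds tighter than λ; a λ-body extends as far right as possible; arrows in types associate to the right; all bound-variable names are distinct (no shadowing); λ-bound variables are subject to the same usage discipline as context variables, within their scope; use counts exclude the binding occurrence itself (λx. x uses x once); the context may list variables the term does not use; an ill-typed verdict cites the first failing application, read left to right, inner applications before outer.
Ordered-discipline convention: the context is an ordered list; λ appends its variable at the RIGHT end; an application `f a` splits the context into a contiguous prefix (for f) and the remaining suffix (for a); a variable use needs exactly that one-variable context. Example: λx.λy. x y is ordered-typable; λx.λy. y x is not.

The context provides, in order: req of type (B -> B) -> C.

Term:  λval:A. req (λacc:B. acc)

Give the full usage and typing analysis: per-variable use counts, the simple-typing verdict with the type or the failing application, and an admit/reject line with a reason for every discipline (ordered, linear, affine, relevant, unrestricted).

usage: req=1, val (λ-bound)=0, acc (λ-bound)=1
left-to-right use order: req, acc
typing: the term checks, with type A -> C
ordered ✗ (unused: val — weakening required)
linear ✗ (unused: val — weakening required)
affine ✓ (no duplicate uses among req, val, acc)
relevant ✗ (unused: val — weakening required)
unrestricted ✓ (simply typable at A -> C; W, C, E all held)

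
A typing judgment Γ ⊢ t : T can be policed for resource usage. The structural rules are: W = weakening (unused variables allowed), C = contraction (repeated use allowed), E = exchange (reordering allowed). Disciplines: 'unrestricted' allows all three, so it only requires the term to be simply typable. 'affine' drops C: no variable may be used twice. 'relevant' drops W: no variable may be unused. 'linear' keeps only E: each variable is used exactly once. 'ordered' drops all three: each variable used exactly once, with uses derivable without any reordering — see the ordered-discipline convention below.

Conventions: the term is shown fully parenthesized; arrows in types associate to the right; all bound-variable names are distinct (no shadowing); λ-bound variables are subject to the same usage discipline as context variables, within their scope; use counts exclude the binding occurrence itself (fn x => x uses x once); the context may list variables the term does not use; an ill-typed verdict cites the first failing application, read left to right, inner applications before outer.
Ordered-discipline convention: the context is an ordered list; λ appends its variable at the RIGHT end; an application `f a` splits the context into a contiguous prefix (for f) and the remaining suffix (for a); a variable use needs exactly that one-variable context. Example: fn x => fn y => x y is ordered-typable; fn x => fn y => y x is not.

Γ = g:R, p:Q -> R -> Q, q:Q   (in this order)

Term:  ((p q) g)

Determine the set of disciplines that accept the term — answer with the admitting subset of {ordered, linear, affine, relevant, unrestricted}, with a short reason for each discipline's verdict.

admitting disciplines: linear, affine, relevant, unrestricted
use counts: g ×1, p ×1, q ×1
uses in reading order: p, q, g
typing: the term checks, with type Q
ordered: ✗ — no ordered split (uses run p, q, g)
linear: ✓ — g, p, q: one use apiece
affine: ✓ — no duplicate uses among g, p, q
relevant: ✓ — none of g, p, q goes unused
unrestricted: ✓ — type-checks (Q) and nothing is barred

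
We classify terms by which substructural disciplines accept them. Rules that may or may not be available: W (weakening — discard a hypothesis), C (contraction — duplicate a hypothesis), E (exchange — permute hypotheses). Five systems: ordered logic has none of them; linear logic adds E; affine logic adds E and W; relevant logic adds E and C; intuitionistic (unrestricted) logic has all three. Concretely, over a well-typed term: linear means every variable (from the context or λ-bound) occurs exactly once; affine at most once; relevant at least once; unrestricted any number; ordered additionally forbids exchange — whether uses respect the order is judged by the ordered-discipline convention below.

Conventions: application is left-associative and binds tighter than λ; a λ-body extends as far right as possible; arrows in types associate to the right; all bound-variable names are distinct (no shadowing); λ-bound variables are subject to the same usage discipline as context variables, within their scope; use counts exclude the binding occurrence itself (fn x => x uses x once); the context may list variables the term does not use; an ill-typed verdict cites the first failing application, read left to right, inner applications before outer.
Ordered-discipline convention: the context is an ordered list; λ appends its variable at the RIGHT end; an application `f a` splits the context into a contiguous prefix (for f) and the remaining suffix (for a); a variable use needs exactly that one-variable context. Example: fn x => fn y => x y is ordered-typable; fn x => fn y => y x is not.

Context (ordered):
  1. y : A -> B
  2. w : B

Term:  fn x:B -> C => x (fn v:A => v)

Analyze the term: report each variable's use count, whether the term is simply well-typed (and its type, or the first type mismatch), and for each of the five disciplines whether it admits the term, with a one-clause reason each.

use counts: y=0; w=0; x (bound)=1; v (bound)=1
left-to-right use order: x, v
typing: ill-typed: argument of type A -> A where B is required
ordered ✗ (not simply typable)
linear ✗ (fails simple typing)
affine ✗ (a type mismatch blocks all five)
relevant ✗ (the type mismatch rejects it)
unrestricted ✗ (not simply typable)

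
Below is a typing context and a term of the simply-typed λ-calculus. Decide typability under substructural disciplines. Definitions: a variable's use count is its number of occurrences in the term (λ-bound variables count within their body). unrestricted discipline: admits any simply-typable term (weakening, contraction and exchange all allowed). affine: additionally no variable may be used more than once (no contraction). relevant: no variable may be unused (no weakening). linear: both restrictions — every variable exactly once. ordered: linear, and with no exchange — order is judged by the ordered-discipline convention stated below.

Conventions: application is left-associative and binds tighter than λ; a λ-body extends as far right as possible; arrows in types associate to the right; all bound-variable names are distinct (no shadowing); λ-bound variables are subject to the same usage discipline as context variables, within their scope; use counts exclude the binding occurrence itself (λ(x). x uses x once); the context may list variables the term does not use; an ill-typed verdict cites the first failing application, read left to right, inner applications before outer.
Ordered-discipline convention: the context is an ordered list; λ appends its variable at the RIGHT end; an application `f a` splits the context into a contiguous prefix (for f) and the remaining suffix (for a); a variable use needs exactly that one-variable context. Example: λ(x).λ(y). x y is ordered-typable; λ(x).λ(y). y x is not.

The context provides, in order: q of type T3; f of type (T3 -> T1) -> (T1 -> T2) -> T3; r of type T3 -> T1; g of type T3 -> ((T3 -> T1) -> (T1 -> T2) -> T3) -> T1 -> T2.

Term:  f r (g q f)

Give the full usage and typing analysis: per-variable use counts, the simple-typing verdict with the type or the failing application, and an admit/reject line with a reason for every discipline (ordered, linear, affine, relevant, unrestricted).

counts: q: 1×, f: 2×, r: 1×, g: 1×
left-to-right use order: f, r, g, q, f
typing: ✓ — T3
ordered: ✗, uses contraction: f ×2
linear: ✗, uses contraction: f ×2
affine: ✗, uses contraction: f ×2
relevant: ✓, q, f, r, g: all used, weakening unneeded
unrestricted: ✓, simply typable at T3; W, C, E all held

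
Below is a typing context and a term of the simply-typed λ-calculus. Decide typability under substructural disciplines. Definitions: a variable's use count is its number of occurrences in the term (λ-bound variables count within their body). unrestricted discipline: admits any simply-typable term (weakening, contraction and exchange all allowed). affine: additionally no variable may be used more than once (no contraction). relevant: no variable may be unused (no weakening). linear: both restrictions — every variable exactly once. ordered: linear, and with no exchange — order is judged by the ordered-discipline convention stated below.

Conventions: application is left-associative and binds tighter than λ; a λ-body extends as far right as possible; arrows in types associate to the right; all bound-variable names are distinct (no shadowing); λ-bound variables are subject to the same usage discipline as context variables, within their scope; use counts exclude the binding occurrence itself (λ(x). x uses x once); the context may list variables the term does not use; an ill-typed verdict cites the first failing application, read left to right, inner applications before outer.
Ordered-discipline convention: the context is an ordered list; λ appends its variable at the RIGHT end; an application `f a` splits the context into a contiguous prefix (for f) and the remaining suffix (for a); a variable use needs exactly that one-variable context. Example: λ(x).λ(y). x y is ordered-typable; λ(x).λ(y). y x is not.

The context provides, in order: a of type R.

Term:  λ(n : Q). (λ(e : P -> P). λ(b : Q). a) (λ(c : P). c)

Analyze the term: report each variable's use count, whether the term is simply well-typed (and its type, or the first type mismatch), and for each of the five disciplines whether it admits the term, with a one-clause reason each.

usage: a=1, n (bound)=0, e (bound)=0, b (bound)=0, c (bound)=1
uses in reading order: a, c
typing: ✓ — Q -> Q -> R
ordered: ✗, n, e, b never used (weakening)
linear: ✗, n, e, b never used (weakening)
affine: ✓, no duplicate uses among a, n, e, b, c
relevant: ✗, n, e, b never used (weakening)
unrestricted: ✓, well-typed at Q -> Q -> R; no restrictions here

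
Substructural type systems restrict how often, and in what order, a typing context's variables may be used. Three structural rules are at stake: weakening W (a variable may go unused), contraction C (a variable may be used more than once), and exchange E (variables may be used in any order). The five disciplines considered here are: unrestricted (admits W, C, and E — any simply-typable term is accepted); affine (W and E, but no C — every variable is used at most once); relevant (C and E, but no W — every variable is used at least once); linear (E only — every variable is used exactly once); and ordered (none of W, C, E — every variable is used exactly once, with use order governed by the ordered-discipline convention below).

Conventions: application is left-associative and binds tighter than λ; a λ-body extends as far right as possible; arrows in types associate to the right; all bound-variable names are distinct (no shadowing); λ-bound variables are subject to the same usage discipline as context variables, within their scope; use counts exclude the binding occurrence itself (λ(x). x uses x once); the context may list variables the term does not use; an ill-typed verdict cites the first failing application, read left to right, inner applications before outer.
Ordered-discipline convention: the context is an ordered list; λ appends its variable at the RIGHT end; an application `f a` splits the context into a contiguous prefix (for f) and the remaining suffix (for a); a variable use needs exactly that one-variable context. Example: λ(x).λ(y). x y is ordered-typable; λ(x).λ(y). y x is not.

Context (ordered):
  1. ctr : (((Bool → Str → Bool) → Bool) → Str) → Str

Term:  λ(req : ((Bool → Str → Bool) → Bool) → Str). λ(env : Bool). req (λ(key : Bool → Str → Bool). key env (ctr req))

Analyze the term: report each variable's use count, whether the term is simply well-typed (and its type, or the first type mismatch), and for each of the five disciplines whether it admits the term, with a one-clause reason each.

use counts: ctr: 1; req (bound): 2; env (bound): 1; key (bound): 1
use order (left to right): req, key, env, ctr, req
typing: ✓ — (((Bool → Str → Bool) → Bool) → Str) → Bool → Str
ordered ✗ (uses contraction: req ×2)
linear ✗ (uses contraction: req ×2)
affine ✗ (uses contraction: req ×2)
relevant ✓ (every one of ctr, req, env, key appears)
unrestricted ✓ (simply typable at (((Bool → Str → Bool) → Bool) → Str) → Bool → Str; W, C, E all held)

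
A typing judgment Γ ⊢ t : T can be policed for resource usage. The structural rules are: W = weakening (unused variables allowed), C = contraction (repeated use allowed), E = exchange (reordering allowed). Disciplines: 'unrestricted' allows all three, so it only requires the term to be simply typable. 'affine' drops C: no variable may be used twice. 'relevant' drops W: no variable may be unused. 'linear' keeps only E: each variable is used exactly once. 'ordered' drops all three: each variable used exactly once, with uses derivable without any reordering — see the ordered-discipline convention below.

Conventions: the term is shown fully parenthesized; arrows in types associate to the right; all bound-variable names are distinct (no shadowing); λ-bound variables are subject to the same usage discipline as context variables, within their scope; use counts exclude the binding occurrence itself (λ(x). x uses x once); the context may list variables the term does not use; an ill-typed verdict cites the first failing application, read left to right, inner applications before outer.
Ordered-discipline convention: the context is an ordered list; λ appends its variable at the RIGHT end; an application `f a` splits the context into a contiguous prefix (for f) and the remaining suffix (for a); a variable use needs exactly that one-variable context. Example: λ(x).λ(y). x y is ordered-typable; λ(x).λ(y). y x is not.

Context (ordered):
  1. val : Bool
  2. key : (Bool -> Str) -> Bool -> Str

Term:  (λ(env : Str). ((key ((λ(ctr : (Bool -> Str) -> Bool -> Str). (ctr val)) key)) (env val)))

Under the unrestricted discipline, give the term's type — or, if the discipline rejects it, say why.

not well-typed under unrestricted — the type mismatch rejects it
variable uses: val: 2×; key: 2×; env (bound): 1×; ctr (bound): 1×
left-to-right use order: key, ctr, val, key, env, val
typing: ill-typed: a function awaiting Bool -> Str gets Bool
summary: ordered ✗ | linear ✗ | affine ✗ | relevant ✗ | unrestricted ✗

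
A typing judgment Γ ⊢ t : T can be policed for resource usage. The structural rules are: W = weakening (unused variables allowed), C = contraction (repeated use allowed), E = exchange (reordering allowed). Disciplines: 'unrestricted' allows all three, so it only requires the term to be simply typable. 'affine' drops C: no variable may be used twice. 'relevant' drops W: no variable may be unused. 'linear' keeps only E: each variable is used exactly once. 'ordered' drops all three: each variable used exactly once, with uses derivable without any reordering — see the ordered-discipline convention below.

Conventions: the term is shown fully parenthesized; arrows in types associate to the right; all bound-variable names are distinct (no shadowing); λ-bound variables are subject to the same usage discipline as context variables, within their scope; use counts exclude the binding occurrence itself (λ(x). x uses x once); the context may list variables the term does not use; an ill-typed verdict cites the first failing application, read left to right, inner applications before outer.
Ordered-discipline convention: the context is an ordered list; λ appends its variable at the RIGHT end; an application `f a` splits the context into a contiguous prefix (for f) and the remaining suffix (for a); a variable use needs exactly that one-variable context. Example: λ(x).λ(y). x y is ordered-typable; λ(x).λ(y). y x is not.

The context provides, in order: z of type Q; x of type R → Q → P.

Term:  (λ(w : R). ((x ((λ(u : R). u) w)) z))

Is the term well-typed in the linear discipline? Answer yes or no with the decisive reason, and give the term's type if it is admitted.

yes — single use per variable (z, x, w, u); term : R → P
counts: z=1, x=1, w [bound]=1, u [bound]=1
use order (left to right): x, u, w, z
typing: the term checks, with type R → P
per-discipline verdicts: ordered ✗; linear ✓; affine ✓; relevant ✓; unrestricted ✓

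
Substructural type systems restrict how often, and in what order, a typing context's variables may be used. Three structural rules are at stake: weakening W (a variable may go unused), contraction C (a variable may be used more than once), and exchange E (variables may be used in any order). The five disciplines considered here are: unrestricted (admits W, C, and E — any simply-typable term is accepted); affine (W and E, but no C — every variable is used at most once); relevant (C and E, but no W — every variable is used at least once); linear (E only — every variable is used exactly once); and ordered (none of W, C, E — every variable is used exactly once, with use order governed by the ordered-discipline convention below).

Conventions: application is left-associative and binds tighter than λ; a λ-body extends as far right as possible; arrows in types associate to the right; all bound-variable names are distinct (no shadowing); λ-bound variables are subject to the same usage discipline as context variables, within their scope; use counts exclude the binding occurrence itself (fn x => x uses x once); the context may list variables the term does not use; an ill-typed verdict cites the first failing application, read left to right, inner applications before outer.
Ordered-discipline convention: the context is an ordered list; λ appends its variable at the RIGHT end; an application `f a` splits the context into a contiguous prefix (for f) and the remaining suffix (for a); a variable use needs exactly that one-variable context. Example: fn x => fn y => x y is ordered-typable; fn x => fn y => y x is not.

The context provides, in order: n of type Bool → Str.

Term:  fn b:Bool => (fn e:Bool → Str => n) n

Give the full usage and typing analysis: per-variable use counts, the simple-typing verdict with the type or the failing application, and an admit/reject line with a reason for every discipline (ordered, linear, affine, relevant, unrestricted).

counts: n=2, b [bound]=0, e [bound]=0
use order (left to right): n, n
typing: the term checks, with type Bool → Bool → Str
ordered ✗ (uses contraction: n ×2; unused: b, e — weakening required)
linear ✗ (uses contraction: n ×2; unused: b, e — weakening required)
affine ✗ (uses contraction: n ×2)
relevant ✗ (unused: b, e — weakening required)
unrestricted ✓ (simply typable at Bool → Bool → Str; W, C, E all held)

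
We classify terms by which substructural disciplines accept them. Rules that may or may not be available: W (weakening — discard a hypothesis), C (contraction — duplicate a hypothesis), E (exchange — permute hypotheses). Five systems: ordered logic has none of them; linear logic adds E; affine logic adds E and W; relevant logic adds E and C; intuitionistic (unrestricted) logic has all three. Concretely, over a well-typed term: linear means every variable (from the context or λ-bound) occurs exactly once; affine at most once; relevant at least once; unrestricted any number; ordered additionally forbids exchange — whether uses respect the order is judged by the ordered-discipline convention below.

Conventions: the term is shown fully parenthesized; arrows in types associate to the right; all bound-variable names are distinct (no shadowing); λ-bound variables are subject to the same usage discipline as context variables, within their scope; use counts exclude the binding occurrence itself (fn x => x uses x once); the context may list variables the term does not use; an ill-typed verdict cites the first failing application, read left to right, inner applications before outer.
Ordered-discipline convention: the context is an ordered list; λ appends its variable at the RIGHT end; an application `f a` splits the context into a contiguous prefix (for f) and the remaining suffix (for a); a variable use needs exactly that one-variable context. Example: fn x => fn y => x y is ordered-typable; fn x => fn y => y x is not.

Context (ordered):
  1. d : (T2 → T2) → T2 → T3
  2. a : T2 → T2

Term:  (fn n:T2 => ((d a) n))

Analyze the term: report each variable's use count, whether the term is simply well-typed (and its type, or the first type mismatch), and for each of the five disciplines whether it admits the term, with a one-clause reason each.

use counts: d: 1×; a: 1×; n [bound]: 1×
uses in reading order: d, a, n
typing: well-typed at T2 → T3
ordered: ✓ — d, a, n: once each, no exchange needed
linear: ✓ — exactly-once usage across d, a, n
affine: ✓ — d, a, n: no repeats, contraction unneeded
relevant: ✓ — none of d, a, n goes unused
unrestricted: ✓ — type-checks (T2 → T3) and nothing is barred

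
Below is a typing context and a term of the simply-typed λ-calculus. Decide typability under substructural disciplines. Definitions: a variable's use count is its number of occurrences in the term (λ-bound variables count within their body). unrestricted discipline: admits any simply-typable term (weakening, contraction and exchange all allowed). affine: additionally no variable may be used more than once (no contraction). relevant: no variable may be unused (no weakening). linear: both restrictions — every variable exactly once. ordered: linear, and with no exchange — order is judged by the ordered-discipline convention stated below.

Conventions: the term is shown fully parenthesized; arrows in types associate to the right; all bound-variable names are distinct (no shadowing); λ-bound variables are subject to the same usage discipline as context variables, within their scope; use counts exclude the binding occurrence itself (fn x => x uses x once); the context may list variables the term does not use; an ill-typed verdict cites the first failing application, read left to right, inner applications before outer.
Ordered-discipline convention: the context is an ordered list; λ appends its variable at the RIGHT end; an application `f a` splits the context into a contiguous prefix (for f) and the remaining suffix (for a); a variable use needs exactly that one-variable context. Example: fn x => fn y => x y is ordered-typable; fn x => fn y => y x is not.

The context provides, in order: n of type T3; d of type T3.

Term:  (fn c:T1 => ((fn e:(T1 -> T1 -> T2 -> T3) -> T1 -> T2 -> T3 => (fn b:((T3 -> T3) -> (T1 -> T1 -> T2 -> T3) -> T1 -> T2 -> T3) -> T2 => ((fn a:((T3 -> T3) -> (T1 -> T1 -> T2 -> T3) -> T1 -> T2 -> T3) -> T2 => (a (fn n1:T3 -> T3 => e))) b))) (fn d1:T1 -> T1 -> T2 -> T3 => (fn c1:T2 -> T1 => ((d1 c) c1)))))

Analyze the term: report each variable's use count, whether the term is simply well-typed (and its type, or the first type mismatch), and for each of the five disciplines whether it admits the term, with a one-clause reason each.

use counts: n: 0×; d: 0×; c (λ-bound): 1×; e (λ-bound): 1×; b (λ-bound): 1×; a (λ-bound): 1×; n1 (λ-bound): 0×; d1 (λ-bound): 1×; c1 (λ-bound): 1×
left-to-right use order: a, e, b, d1, c, c1
typing: ill-typed: an argument T2 -> T1 mismatches the expected T1
ordered: ✗ — fails simple typing
linear: ✗ — a type mismatch blocks all five
affine: ✗ — the type mismatch rejects it
relevant: ✗ — not simply typable
unrestricted: ✗ — fails simple typing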